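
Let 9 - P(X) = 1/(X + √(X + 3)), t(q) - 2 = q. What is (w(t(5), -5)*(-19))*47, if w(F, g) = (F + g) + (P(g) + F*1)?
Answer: -438463/27 - 893*I*√2/27 ≈ -16239.0 - 46.774*I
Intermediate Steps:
t(q) = 2 + q
P(X) = 9 - 1/(X + √(3 + X)) (P(X) = 9 - 1/(X + √(X + 3)) = 9 - 1/(X + √(3 + X)))
w(F, g) = g + 2*F + (-1 + 9*g + 9*√(3 + g))/(g + √(3 + g)) (w(F, g) = (F + g) + ((-1 + 9*g + 9*√(3 + g))/(g + √(3 + g)) + F*1) = (F + g) + ((-1 + 9*g + 9*√(3 + g))/(g + √(3 + g)) + F) = (F + g) + (F + (-1 + 9*g + 9*√(3 + g))/(g + √(3 + g))) = g + 2*F + (-1 + 9*g + 9*√(3 + g))/(g + √(3 + g)))
(w(t(5), -5)*(-19))*47 = (((-1 + 9*(-5) + 9*√(3 - 5) + (-5 + √(3 - 5))*(-5 + 2*(2 + 5)))/(-5 + √(3 - 5)))*(-19))*47 = (((-1 - 45 + 9*√(-2) + (-5 + √(-2))*(-5 + 2*7))/(-5 + √(-2)))*(-19))*47 = (((-1 - 45 + 9*(I*√2) + (-5 + I*√2)*(-5 + 14))/(-5 + I*√2))*(-19))*47 = (((-1 - 45 + 9*I*√2 + (-5 + I*√2)*9)/(-5 + I*√2))*(-19))*47 = (((-1 - 45 + 9*I*√2 + (-45 + 9*I*√2))/(-5 + I*√2))*(-19))*47 = (((-91 + 18*I*√2)/(-5 + I*√2))*(-19))*47 = -19*(-91 + 18*I*√2)/(-5 + I*√2)*47 = -893*(-91 + 18*I*√2)/(-5 + I*√2)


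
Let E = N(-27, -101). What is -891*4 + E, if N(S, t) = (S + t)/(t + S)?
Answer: -3563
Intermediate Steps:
N(S, t) = 1 (N(S, t) = (S + t)/(S + t) = 1)
E = 1
-891*4 + E = -891*4 + 1 = -3564 + 1 = -3563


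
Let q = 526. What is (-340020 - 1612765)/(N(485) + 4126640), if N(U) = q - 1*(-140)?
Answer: -1952785/4127306 ≈ -0.47314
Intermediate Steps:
N(U) = 666 (N(U) = 526 - 1*(-140) = 526 + 140 = 666)
(-340020 - 1612765)/(N(485) + 4126640) = (-340020 - 1612765)/(666 + 4126640) = -1952785/4127306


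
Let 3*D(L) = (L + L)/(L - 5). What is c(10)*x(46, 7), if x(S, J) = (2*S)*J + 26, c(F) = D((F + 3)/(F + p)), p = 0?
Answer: -17420/111 ≈ -156.94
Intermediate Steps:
D(L) = 2*L/(3*(-5 + L)) (D(L) = ((L + L)/(L - 5))/3 = ((2*L)/(-5 + L))/3 = (2*L/(-5 + L))/3 = 2*L/(3*(-5 + L)))
c(F) = 2*(3 + F)/(3*F*(-5 + (3 + F)/F)) (c(F) = 2*((F + 3)/(F + 0))/(3*(-5 + (F + 3)/(F + 0))) = 2*((3 + F)/F)/(3*(-5 + (3 + F)/F)) = 2*(3 + F)/(3*F*(-5 + (3 + F)/F)))
x(S, J) = 26 + 2*J*S (x(S, J) = 2*J*S + 26 = 26 + 2*J*S)
c(10)*x(46, 7) = (2*(-3 - 1*10)/(3*(-3 + 4*10)))*(26 + 2*7*46) = (2*(-3 - 10)/(3*(-3 + 40)))*(26 + 644) = ((⅔)*(-13)/37)*670 = ((⅔)*(1/37)*(-13))*670 = -26/111*670 = -17420/111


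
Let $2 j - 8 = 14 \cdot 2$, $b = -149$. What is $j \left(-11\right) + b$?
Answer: $-347$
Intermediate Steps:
$j = 18$ ($j = 4 + \frac{14 \cdot 2}{2} = 4 + \frac{1}{2} \cdot 28 = 4 + 14 = 18$)
$j \left(-11\right) + b = 18 \left(-11\right) - 149 = -198 - 149 = -347$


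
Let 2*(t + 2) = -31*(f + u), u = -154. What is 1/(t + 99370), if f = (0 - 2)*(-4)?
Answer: 1/101631 ≈ 9.8395e-6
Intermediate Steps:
f = 8 (f = -2*(-4) = 8)
t = 2261 (t = -2 + (-31*(8 - 154))/2 = -2 + (-31*(-146))/2 = -2 + (½)*4526 = -2 + 2263 = 2261)
1/(t + 99370) = 1/(2261 + 99370) = 1/101631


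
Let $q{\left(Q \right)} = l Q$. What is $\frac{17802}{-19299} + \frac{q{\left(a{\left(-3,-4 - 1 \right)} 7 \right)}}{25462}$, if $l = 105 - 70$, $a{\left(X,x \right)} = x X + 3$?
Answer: $- \frac{61360989}{81898523} \approx -0.74923$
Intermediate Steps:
$a{\left(X,x \right)} = 3 + X x$ ($a{\left(X,x \right)} = X x + 3 = 3 + X x$)
$l = 35$ ($l = 105 - 70 = 35$)
$q{\left(Q \right)} = 35 Q$
$\frac{17802}{-19299} + \frac{q{\left(a{\left(-3,-4 - 1 \right)} 7 \right)}}{25462} = \frac{17802}{-19299} + \frac{35 \left(3 - 3 \left(-4 - 1\right)\right) 7}{25462} = 17802 \left(- \frac{1}{19299}\right) + 35 \left(3 - -15\right) 7 \cdot \frac{1}{25462} = - \frac{5934}{6433} + 35 \left(3 + 15\right) 7 \cdot \frac{1}{25462} = - \frac{5934}{6433} + 35 \cdot 18 \cdot 7 \cdot \frac{1}{25462} = - \frac{5934}{6433} + 35 \cdot 126 \cdot \frac{1}{25462} = - \frac{5934}{6433} + 4410 \cdot \frac{1}{25462} = - \frac{5934}{6433} + \frac{2205}{12731} = - \frac{61360989}{81898523}$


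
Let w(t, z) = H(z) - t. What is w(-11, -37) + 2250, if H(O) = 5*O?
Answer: 2076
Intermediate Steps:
w(t, z) = -t + 5*z (w(t, z) = 5*z - t = -t + 5*z)
w(-11, -37) + 2250 = (-1*(-11) + 5*(-37)) + 2250 = (11 - 185) + 2250 = -174 + 2250 = 2076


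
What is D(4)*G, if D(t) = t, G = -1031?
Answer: -4124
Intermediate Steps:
D(4)*G = 4*(-1031) = -4124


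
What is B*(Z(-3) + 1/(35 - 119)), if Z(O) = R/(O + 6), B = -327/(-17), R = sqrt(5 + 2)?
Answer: -109/476 + 109*sqrt(7)/17 ≈ 16.735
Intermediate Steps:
R = sqrt(7) ≈ 2.6458
B = 327/17 (B = -327*(-1/17) = 327/17 ≈ 19.235)
Z(O) = sqrt(7)/(6 + O) (Z(O) = sqrt(7)/(O + 6) = sqrt(7)/(6 + O))
B*(Z(-3) + 1/(35 - 119)) = 327*(sqrt(7)/(6 - 3) + 1/(35 - 119))/17 = 327*(sqrt(7)/3 + 1/(-84))/17 = 327*(sqrt(7)*(1/3) - 1/84)/17 = 327*(sqrt(7)/3 - 1/84)/17 = 327*(-1/84 + sqrt(7)/3)/17 = -109/476 + 109*sqrt(7)/17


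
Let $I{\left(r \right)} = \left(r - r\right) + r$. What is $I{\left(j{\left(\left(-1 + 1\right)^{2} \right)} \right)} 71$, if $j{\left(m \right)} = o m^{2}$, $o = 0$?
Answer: $0$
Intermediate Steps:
$j{\left(m \right)} = 0$ ($j{\left(m \right)} = 0 m^{2} = 0$)
$I{\left(r \right)} = r$ ($I{\left(r \right)} = 0 + r = r$)
$I{\left(j{\left(\left(-1 + 1\right)^{2} \right)} \right)} 71 = 0 \cdot 71 = 0$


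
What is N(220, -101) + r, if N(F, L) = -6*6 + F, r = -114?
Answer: 70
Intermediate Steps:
N(F, L) = -36 + F
N(220, -101) + r = (-36 + 220) - 114 = 184 - 114 = 70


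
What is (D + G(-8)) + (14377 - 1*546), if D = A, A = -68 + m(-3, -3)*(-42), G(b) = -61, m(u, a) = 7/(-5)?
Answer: 68804/5 ≈ 13761.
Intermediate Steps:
m(u, a) = -7/5 (m(u, a) = 7*(-⅕) = -7/5)
A = -46/5 (A = -68 - 7/5*(-42) = -68 + 294/5 = -46/5 ≈ -9.2000)
D = -46/5 ≈ -9.2000
(D + G(-8)) + (14377 - 1*546) = (-46/5 - 61) + (14377 - 1*546) = -351/5 + (14377 - 546) = -351/5 + 13831 = 68804/5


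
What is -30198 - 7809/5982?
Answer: -60217415/1994 ≈ -30199.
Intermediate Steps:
-30198 - 7809/5982 = -30198 - 1*2603/1994 = -30198 - 2603/1994 = -60217415/1994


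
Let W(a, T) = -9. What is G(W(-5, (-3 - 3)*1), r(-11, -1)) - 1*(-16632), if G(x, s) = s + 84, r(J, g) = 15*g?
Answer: 16701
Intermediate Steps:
G(x, s) = 84 + s
G(W(-5, (-3 - 3)*1), r(-11, -1)) - 1*(-16632) = (84 + 15*(-1)) - 1*(-16632) = (84 - 15) + 16632 = 69 + 16632 = 16701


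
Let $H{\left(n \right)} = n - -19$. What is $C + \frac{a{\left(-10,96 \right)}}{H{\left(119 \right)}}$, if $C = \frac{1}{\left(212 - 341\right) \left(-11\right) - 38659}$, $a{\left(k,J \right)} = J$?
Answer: $\frac{595817}{856520} \approx 0.69563$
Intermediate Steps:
$H{\left(n \right)} = 19 + n$ ($H{\left(n \right)} = n + 19 = 19 + n$)
$C = - \frac{1}{37240}$ ($C = \frac{1}{\left(212 - 341\right) \left(-11\right) - 38659} = \frac{1}{\left(-129\right) \left(-11\right) - 38659} = \frac{1}{1419 - 38659} = \frac{1}{-37240} = - \frac{1}{37240} \approx -2.6853 \cdot 10^{-5}$)
$C + \frac{a{\left(-10,96 \right)}}{H{\left(119 \right)}} = - \frac{1}{37240} + \frac{96}{19 + 119} = - \frac{1}{37240} + \frac{96}{138} = - \frac{1}{37240} + 96 \cdot \frac{1}{138} = - \frac{1}{37240} + \frac{16}{23} = \frac{595817}{856520}$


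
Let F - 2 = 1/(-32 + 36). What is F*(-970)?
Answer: -4365/2 ≈ -2182.5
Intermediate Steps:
F = 9/4 (F = 2 + 1/(-32 + 36) = 2 + 1/4 = 2 + ¼ = 9/4 ≈ 2.2500)
F*(-970) = (9/4)*(-970) = -4365/2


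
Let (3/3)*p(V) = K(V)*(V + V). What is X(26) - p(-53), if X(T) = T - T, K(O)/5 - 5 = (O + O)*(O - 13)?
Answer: 3710530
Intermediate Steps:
K(O) = 25 + 10*O*(-13 + O) (K(O) = 25 + 5*((O + O)*(O - 13)) = 25 + 5*((2*O)*(-13 + O)) = 25 + 5*(2*O*(-13 + O)) = 25 + 10*O*(-13 + O))
X(T) = 0
p(V) = 2*V*(25 - 130*V + 10*V²) (p(V) = (25 - 130*V + 10*V²)*(V + V) = (25 - 130*V + 10*V²)*(2*V) = 2*V*(25 - 130*V + 10*V²))
X(26) - p(-53) = 0 - 10*(-53)*(5 - 26*(-53) + 2*(-53)²) = 0 - 10*(-53)*(5 + 1378 + 2*2809) = 0 - 10*(-53)*(5 + 1378 + 5618) = 0 - 10*(-53)*7001 = 0 - 1*(-3710530) = 0 + 3710530 = 3710530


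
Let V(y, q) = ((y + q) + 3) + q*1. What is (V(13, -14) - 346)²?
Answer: 128164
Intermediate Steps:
V(y, q) = 3 + y + 2*q (V(y, q) = ((q + y) + 3) + q = (3 + q + y) + q = 3 + y + 2*q)
(V(13, -14) - 346)² = ((3 + 13 + 2*(-14)) - 346)² = ((3 + 13 - 28) - 346)² = (-12 - 346)² = (-358)² = 128164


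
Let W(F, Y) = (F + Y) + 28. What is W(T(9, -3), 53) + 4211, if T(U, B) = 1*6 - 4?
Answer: 4294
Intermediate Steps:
T(U, B) = 2 (T(U, B) = 6 - 4 = 2)
W(F, Y) = 28 + F + Y
W(T(9, -3), 53) + 4211 = (28 + 2 + 53) + 4211 = 83 + 4211 = 4294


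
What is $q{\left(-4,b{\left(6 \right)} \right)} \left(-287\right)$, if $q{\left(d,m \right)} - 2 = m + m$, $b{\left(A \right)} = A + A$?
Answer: $-7462$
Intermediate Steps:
$b{\left(A \right)} = 2 A$
$q{\left(d,m \right)} = 2 + 2 m$ ($q{\left(d,m \right)} = 2 + \left(m + m\right) = 2 + 2 m$)
$q{\left(-4,b{\left(6 \right)} \right)} \left(-287\right) = \left(2 + 2 \cdot 2 \cdot 6\right) \left(-287\right) = \left(2 + 2 \cdot 12\right) \left(-287\right) = \left(2 + 24\right) \left(-287\right) = 26 \left(-287\right) = -7462$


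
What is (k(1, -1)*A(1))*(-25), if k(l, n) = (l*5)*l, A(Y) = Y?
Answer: -125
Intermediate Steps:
k(l, n) = 5*l**2 (k(l, n) = (5*l)*l = 5*l**2)
(k(1, -1)*A(1))*(-25) = ((5*1**2)*1)*(-25) = ((5*1)*1)*(-25) = (5*1)*(-25) = 5*(-25) = -125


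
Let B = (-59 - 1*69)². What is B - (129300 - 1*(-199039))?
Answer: -311955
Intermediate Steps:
B = 16384 (B = (-59 - 69)² = (-128)² = 16384)
B - (129300 - 1*(-199039)) = 16384 - (129300 - 1*(-199039)) = 16384 - (129300 + 199039) = 16384 - 1*328339 = 16384 - 328339 = -311955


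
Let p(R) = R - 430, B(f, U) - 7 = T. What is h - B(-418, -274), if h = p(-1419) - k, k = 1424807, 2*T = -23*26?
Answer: -1426364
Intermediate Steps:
T = -299 (T = (-23*26)/2 = (½)*(-598) = -299)
B(f, U) = -292 (B(f, U) = 7 - 299 = -292)
p(R) = -430 + R
h = -1426656 (h = (-430 - 1419) - 1*1424807 = -1849 - 1424807 = -1426656)
h - B(-418, -274) = -1426656 - 1*(-292) = -1426656 + 292 = -1426364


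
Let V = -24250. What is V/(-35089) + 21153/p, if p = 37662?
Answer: 551847039/440507306 ≈ 1.2528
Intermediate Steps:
V/(-35089) + 21153/p = -24250/(-35089) + 21153/37662 = -24250*(-1/35089) + 21153*(1/37662) = 24250/35089 + 7051/12554 = 551847039/440507306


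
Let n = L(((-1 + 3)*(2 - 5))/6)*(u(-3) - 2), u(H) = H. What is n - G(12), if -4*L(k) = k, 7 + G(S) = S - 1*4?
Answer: -9/4 ≈ -2.2500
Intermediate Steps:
G(S) = -11 + S (G(S) = -7 + (S - 1*4) = -7 + (S - 4) = -7 + (-4 + S) = -11 + S)
L(k) = -k/4
n = -5/4 (n = (-(-1 + 3)*(2 - 5)/(4*6))*(-3 - 2) = -2*(-3)/(4*6)*(-5) = -(-3)/(2*6)*(-5) = -¼*(-1)*(-5) = (¼)*(-5) = -5/4 ≈ -1.2500)
n - G(12) = -5/4 - (-11 + 12) = -5/4 - 1*1 = -5/4 - 1 = -9/4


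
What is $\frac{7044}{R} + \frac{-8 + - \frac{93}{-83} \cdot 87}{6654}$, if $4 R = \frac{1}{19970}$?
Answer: $\frac{310755119718467}{552282} \approx 5.6267 \cdot 10^{8}$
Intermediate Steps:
$R = \frac{1}{79880}$ ($R = \frac{1}{4 \cdot 19970} = \frac{1}{4} \cdot \frac{1}{19970} = \frac{1}{79880} \approx 1.2519 \cdot 10^{-5}$)
$\frac{7044}{R} + \frac{-8 + - \frac{93}{-83} \cdot 87}{6654} = 7044 \frac{1}{\frac{1}{79880}} + \frac{-8 + - \frac{93}{-83} \cdot 87}{6654} = 7044 \cdot 79880 + \left(-8 + \left(-93\right) \left(- \frac{1}{83}\right) 87\right) \frac{1}{6654} = 562674720 + \left(-8 + \frac{93}{83} \cdot 87\right) \frac{1}{6654} = 562674720 + \left(-8 + \frac{8091}{83}\right) \frac{1}{6654} = 562674720 + \frac{7427}{83} \cdot \frac{1}{6654} = 562674720 + \frac{7427}{552282} = \frac{310755119718467}{552282}$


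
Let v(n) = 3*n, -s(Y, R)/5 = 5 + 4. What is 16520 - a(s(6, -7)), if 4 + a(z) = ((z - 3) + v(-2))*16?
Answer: 17388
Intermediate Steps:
s(Y, R) = -45 (s(Y, R) = -5*(5 + 4) = -5*9 = -45)
a(z) = -148 + 16*z (a(z) = -4 + ((z - 3) + 3*(-2))*16 = -4 + ((-3 + z) - 6)*16 = -4 + (-9 + z)*16 = -4 + (-144 + 16*z) = -148 + 16*z)
16520 - a(s(6, -7)) = 16520 - (-148 + 16*(-45)) = 16520 - (-148 - 720) = 16520 - 1*(-868) = 16520 + 868 = 17388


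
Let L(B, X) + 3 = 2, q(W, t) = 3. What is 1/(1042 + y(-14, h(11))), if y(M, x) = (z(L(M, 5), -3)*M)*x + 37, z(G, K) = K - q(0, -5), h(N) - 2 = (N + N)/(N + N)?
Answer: 1/1331 ≈ 0.00075131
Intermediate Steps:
L(B, X) = -1 (L(B, X) = -3 + 2 = -1)
h(N) = 3 (h(N) = 2 + (N + N)/(N + N) = 2 + (2*N)/((2*N)) = 2 + (2*N)*(1/(2*N)) = 2 + 1 = 3)
z(G, K) = -3 + K (z(G, K) = K - 1*3 = K - 3 = -3 + K)
y(M, x) = 37 - 6*M*x (y(M, x) = ((-3 - 3)*M)*x + 37 = (-6*M)*x + 37 = -6*M*x + 37 = 37 - 6*M*x)
1/(1042 + y(-14, h(11))) = 1/(1042 + (37 - 6*(-14)*3)) = 1/(1042 + (37 + 252)) = 1/(1042 + 289) = 1/1331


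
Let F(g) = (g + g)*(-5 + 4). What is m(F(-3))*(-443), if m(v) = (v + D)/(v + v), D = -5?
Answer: -443/12 ≈ -36.917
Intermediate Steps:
F(g) = -2*g (F(g) = (2*g)*(-1) = -2*g)
m(v) = (-5 + v)/(2*v) (m(v) = (v - 5)/(v + v) = (-5 + v)/((2*v)) = (-5 + v)*(1/(2*v)) = (-5 + v)/(2*v))
m(F(-3))*(-443) = ((-5 - 2*(-3))/(2*((-2*(-3)))))*(-443) = ((1/2)*(-5 + 6)/6)*(-443) = ((1/2)*(1/6)*1)*(-443) = (1/12)*(-443) = -443/12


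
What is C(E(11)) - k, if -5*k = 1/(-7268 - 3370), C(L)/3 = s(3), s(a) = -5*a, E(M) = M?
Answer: -2393551/53190 ≈ -45.000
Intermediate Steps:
C(L) = -45 (C(L) = 3*(-5*3) = 3*(-15) = -45)
k = 1/53190 (k = -1/(5*(-7268 - 3370)) = -1/5/(-10638) = -1/5*(-1/10638) = 1/53190 ≈ 1.8801e-5)
C(E(11)) - k = -45 - 1*1/53190 = -45 - 1/53190 = -2393551/53190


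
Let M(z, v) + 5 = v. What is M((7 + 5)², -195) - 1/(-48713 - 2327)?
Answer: -10207999/51040 ≈ -200.00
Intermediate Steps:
M(z, v) = -5 + v
M((7 + 5)², -195) - 1/(-48713 - 2327) = (-5 - 195) - 1/(-48713 - 2327) = -200 - 1/(-51040) = -200 - 1*(-1/51040) = -200 + 1/51040 = -10207999/51040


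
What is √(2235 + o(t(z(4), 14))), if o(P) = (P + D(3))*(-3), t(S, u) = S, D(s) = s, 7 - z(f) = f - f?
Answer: 21*√5 ≈ 46.957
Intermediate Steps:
z(f) = 7 (z(f) = 7 - (f - f) = 7 - 1*0 = 7 + 0 = 7)
o(P) = -9 - 3*P (o(P) = (P + 3)*(-3) = (3 + P)*(-3) = -9 - 3*P)
√(2235 + o(t(z(4), 14))) = √(2235 + (-9 - 3*7)) = √(2235 + (-9 - 21)) = √(2235 - 30) = √2205 = 21*√5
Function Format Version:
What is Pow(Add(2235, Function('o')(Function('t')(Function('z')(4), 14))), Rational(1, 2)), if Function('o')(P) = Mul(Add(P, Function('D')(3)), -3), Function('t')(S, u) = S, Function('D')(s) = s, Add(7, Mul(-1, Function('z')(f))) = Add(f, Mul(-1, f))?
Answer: Mul(21, Pow(5, Rational(1, 2))) ≈ 46.957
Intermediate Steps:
Function('z')(f) = 7 (Function('z')(f) = Add(7, Mul(-1, Add(f, Mul(-1, f)))) = Add(7, Mul(-1, 0)) = Add(7, 0) = 7)
Function('o')(P) = Add(-9, Mul(-3, P)) (Function('o')(P) = Mul(Add(P, 3), -3) = Mul(Add(3, P), -3) = Add(-9, Mul(-3, P)))
Pow(Add(2235, Function('o')(Function('t')(Function('z')(4), 14))), Rational(1, 2)) = Pow(Add(2235, Add(-9, Mul(-3, 7))), Rational(1, 2)) = Pow(Add(2235, Add(-9, -21)), Rational(1, 2)) = Pow(Add(2235, -30), Rational(1, 2)) = Pow(2205, Rational(1, 2)) = Mul(21, Pow(5, Rational(1, 2)))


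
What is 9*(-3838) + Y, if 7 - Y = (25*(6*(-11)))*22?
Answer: 1765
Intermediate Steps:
Y = 36307 (Y = 7 - 25*(6*(-11))*22 = 7 - 25*(-66)*22 = 7 - (-1650)*22 = 7 - 1*(-36300) = 7 + 36300 = 36307)
9*(-3838) + Y = 9*(-3838) + 36307 = -34542 + 36307 = 1765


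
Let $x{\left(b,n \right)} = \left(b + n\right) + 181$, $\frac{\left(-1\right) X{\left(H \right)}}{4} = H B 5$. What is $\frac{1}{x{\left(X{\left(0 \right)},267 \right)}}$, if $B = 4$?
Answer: $\frac{1}{448} \approx 0.0022321$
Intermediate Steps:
$X{\left(H \right)} = - 80 H$ ($X{\left(H \right)} = - 4 H 4 \cdot 5 = - 4 \cdot 4 H 5 = - 4 \cdot 20 H = - 80 H$)
$x{\left(b,n \right)} = 181 + b + n$
$\frac{1}{x{\left(X{\left(0 \right)},267 \right)}} = \frac{1}{181 - 0 + 267} = \frac{1}{181 + 0 + 267} = \frac{1}{448}$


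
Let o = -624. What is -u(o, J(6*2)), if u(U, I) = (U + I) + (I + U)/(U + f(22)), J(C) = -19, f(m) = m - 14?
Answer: 395445/616 ≈ 641.96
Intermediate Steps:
f(m) = -14 + m
u(U, I) = I + U + (I + U)/(8 + U) (u(U, I) = (U + I) + (I + U)/(U + (-14 + 22)) = (I + U) + (I + U)/(U + 8) = (I + U) + (I + U)/(8 + U) = I + U + (I + U)/(8 + U))
-u(o, J(6*2)) = -((-624)**2 + 9*(-19) + 9*(-624) - 19*(-624))/(8 - 624) = -(389376 - 171 - 5616 + 11856)/(-616) = -(-1)*395445/616 = -1*(-395445/616) = 395445/616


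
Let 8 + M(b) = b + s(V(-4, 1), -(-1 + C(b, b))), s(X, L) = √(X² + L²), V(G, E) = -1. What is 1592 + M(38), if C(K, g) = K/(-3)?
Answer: 1622 + 13*√10/3 ≈ 1635.7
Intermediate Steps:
C(K, g) = -K/3 (C(K, g) = K*(-⅓) = -K/3)
s(X, L) = √(L² + X²)
M(b) = -8 + b + √(1 + (1 + b/3)²) (M(b) = -8 + (b + √((-(-1 - b/3))² + (-1)²)) = -8 + (b + √((1 + b/3)² + 1)) = -8 + (b + √(1 + (1 + b/3)²)) = -8 + b + √(1 + (1 + b/3)²))
1592 + M(38) = 1592 + (-8 + 38 + √(9 + (3 + 38)²)/3) = 1592 + (-8 + 38 + √(9 + 41²)/3) = 1592 + (-8 + 38 + √(9 + 1681)/3) = 1592 + (-8 + 38 + √1690/3) = 1592 + (-8 + 38 + (13*√10)/3) = 1592 + (-8 + 38 + 13*√10/3) = 1592 + (30 + 13*√10/3) = 1622 + 13*√10/3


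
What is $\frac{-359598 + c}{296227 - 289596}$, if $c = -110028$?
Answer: $- \frac{469626}{6631} \approx -70.823$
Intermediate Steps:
$\frac{-359598 + c}{296227 - 289596} = \frac{-359598 - 110028}{296227 - 289596} = - \frac{469626}{6631}$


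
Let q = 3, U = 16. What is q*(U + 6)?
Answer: 66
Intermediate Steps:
q*(U + 6) = 3*(16 + 6) = 3*22 = 66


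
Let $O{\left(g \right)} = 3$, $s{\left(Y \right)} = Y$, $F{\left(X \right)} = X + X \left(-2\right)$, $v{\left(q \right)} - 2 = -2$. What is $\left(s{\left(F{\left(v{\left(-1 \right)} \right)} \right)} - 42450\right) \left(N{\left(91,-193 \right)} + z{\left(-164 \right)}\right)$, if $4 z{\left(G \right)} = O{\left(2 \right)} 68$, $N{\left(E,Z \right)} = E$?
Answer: $-6027900$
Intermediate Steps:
$v{\left(q \right)} = 0$ ($v{\left(q \right)} = 2 - 2 = 0$)
$F{\left(X \right)} = - X$ ($F{\left(X \right)} = X - 2 X = - X$)
$z{\left(G \right)} = 51$ ($z{\left(G \right)} = \frac{3 \cdot 68}{4} = \frac{1}{4} \cdot 204 = 51$)
$\left(s{\left(F{\left(v{\left(-1 \right)} \right)} \right)} - 42450\right) \left(N{\left(91,-193 \right)} + z{\left(-164 \right)}\right) = \left(\left(-1\right) 0 - 42450\right) \left(91 + 51\right) = \left(0 - 42450\right) 142 = \left(-42450\right) 142 = -6027900$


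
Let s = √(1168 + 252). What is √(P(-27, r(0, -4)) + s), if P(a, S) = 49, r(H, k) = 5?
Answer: √(49 + 2*√355) ≈ 9.3104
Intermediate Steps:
s = 2*√355 (s = √1420 = 2*√355 ≈ 37.683)
√(P(-27, r(0, -4)) + s) = √(49 + 2*√355)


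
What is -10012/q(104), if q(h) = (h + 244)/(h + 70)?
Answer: -5006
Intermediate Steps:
q(h) = (244 + h)/(70 + h)
-10012/q(104) = -10012*(70 + 104)/(244 + 104) = -10012/(348/174) = -10012/((1/174)*348) = -10012/2 = -10012*½ = -5006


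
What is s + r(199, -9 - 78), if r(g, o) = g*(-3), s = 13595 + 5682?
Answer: 18680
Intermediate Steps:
s = 19277
r(g, o) = -3*g
s + r(199, -9 - 78) = 19277 - 3*199 = 19277 - 597 = 18680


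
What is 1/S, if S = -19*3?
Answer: -1/57 ≈ -0.017544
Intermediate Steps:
S = -57
1/S = 1/(-57) = -1/57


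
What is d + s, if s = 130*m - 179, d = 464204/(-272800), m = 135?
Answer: 1184586149/68200 ≈ 17369.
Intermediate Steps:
d = -116051/68200 (d = 464204*(-1/272800) = -116051/68200 ≈ -1.7016)
s = 17371 (s = 130*135 - 179 = 17550 - 179 = 17371)
d + s = -116051/68200 + 17371 = 1184586149/68200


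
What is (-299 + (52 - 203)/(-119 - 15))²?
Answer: 1593207225/17956 ≈ 88728.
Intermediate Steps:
(-299 + (52 - 203)/(-119 - 15))² = (-299 - 151/(-134))² = (-299 - 151*(-1/134))² = (-299 + 151/134)² = (-39915/134)² = 1593207225/17956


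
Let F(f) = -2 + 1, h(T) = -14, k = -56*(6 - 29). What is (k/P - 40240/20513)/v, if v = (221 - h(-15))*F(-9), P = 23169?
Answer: 905899816/111687438795 ≈ 0.0081110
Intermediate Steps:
k = 1288 (k = -56*(-23) = 1288)
F(f) = -1
v = -235 (v = (221 - 1*(-14))*(-1) = (221 + 14)*(-1) = 235*(-1) = -235)
(k/P - 40240/20513)/v = (1288/23169 - 40240/20513)/(-235) = (1288*(1/23169) - 40240*1/20513)*(-1/235) = (1288/23169 - 40240/20513)*(-1/235) = -905899816/475265697*(-1/235) = 905899816/111687438795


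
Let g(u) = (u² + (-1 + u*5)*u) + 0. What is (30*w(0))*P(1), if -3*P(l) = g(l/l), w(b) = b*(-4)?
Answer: 0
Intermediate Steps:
w(b) = -4*b
g(u) = u² + u*(-1 + 5*u) (g(u) = (u² + (-1 + 5*u)*u) + 0 = (u² + u*(-1 + 5*u)) + 0 = u² + u*(-1 + 5*u))
P(l) = -5/3 (P(l) = -l/l*(-1 + 6*(l/l))/3 = -(-1 + 6*1)/3 = -(-1 + 6)/3 = -5/3)
(30*w(0))*P(1) = (30*(-4*0))*(-5/3) = (30*0)*(-5/3) = 0*(-5/3) = 0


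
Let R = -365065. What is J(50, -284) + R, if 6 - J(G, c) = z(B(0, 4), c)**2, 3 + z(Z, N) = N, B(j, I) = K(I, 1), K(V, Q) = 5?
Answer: -447428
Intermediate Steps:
B(j, I) = 5
z(Z, N) = -3 + N
J(G, c) = 6 - (-3 + c)**2
J(50, -284) + R = (6 - (-3 - 284)**2) - 365065 = (6 - 1*(-287)**2) - 365065 = (6 - 1*82369) - 365065 = (6 - 82369) - 365065 = -82363 - 365065 = -447428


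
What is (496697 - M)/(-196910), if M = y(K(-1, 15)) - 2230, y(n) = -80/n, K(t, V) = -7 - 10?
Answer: -8481679/3347470 ≈ -2.5338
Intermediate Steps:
K(t, V) = -17
M = -37830/17 (M = -80/(-17) - 2230 = -80*(-1/17) - 2230 = 80/17 - 2230 = -37830/17 ≈ -2225.3)
(496697 - M)/(-196910) = (496697 - 1*(-37830/17))/(-196910) = (496697 + 37830/17)*(-1/196910) = (8481679/17)*(-1/196910) = -8481679/3347470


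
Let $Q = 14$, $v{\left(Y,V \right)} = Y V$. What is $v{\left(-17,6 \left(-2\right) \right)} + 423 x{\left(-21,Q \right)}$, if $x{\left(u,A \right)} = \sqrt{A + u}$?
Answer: $204 + 423 i \sqrt{7} \approx 204.0 + 1119.2 i$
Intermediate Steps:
$v{\left(Y,V \right)} = V Y$
$v{\left(-17,6 \left(-2\right) \right)} + 423 x{\left(-21,Q \right)} = 6 \left(-2\right) \left(-17\right) + 423 \sqrt{14 - 21} = \left(-12\right) \left(-17\right) + 423 \sqrt{-7} = 204 + 423 i \sqrt{7}$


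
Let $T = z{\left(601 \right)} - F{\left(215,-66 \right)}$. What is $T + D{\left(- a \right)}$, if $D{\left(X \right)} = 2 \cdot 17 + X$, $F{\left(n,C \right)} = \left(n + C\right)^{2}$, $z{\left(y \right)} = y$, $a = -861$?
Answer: $-20705$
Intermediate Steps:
$F{\left(n,C \right)} = \left(C + n\right)^{2}$
$D{\left(X \right)} = 34 + X$
$T = -21600$ ($T = 601 - \left(-66 + 215\right)^{2} = 601 - 149^{2} = 601 - 22201 = -21600$)
$T + D{\left(- a \right)} = -21600 + \left(34 - -861\right) = -21600 + \left(34 + 861\right) = -21600 + 895 = -20705$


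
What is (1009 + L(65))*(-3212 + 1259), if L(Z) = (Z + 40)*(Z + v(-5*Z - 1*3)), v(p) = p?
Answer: 51961518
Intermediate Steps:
L(Z) = (-3 - 4*Z)*(40 + Z) (L(Z) = (Z + 40)*(Z + (-5*Z - 1*3)) = (40 + Z)*(Z + (-5*Z - 3)) = (40 + Z)*(Z + (-3 - 5*Z)) = (40 + Z)*(-3 - 4*Z) = (-3 - 4*Z)*(40 + Z))
(1009 + L(65))*(-3212 + 1259) = (1009 + (-120 - 163*65 - 4*65²))*(-3212 + 1259) = (1009 + (-120 - 10595 - 4*4225))*(-1953) = (1009 + (-120 - 10595 - 16900))*(-1953) = (1009 - 27615)*(-1953) = -26606*(-1953) = 51961518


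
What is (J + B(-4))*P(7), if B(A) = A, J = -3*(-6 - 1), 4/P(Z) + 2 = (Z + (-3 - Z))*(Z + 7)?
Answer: -17/11 ≈ -1.5455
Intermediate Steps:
P(Z) = 4/(-23 - 3*Z) (P(Z) = 4/(-2 + (Z + (-3 - Z))*(Z + 7)) = 4/(-2 - 3*(7 + Z)) = 4/(-2 + (-21 - 3*Z)) = 4/(-23 - 3*Z))
J = 21 (J = -3*(-7) = 21)
(J + B(-4))*P(7) = (21 - 4)*(-4/(23 + 3*7)) = 17*(-4/(23 + 21)) = 17*(-4/44) = 17*(-4*1/44) = 17*(-1/11) = -17/11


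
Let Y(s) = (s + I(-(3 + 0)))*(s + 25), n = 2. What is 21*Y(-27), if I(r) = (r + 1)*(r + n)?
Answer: 1050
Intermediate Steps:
I(r) = (1 + r)*(2 + r) (I(r) = (r + 1)*(r + 2) = (1 + r)*(2 + r))
Y(s) = (2 + s)*(25 + s) (Y(s) = (s + (2 + (-(3 + 0))² + 3*(-(3 + 0))))*(s + 25) = (s + (2 + (-1*3)² + 3*(-1*3)))*(25 + s) = (s + (2 + (-3)² + 3*(-3)))*(25 + s) = (s + (2 + 9 - 9))*(25 + s) = (s + 2)*(25 + s) = (2 + s)*(25 + s))
21*Y(-27) = 21*(50 + (-27)² + 27*(-27)) = 21*(50 + 729 - 729) = 21*50 = 1050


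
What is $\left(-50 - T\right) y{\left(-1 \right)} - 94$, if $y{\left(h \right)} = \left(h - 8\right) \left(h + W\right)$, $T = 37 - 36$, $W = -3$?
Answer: $-1930$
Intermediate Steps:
$T = 1$ ($T = 37 - 36 = 1$)
$y{\left(h \right)} = \left(-8 + h\right) \left(-3 + h\right)$ ($y{\left(h \right)} = \left(h - 8\right) \left(h - 3\right) = \left(-8 + h\right) \left(-3 + h\right)$)
$\left(-50 - T\right) y{\left(-1 \right)} - 94 = \left(-50 - 1\right) \left(24 + \left(-1\right)^{2} - -11\right) - 94 = \left(-50 - 1\right) \left(24 + 1 + 11\right) - 94 = \left(-51\right) 36 - 94 = -1836 - 94 = -1930$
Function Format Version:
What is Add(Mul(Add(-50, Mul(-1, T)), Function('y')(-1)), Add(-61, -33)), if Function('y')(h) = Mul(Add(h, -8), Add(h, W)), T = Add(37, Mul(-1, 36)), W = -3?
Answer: -1930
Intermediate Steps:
T = 1 (T = Add(37, -36) = 1)
Function('y')(h) = Mul(Add(-8, h), Add(-3, h)) (Function('y')(h) = Mul(Add(h, -8), Add(h, -3)) = Mul(Add(-8, h), Add(-3, h)))
Add(Mul(Add(-50, Mul(-1, T)), Function('y')(-1)), Add(-61, -33)) = Add(Mul(Add(-50, Mul(-1, 1)), Add(24, Pow(-1, 2), Mul(-11, -1))), Add(-61, -33)) = Add(Mul(Add(-50, -1), Add(24, 1, 11)), -94) = Add(Mul(-51, 36), -94) = Add(-1836, -94) = -1930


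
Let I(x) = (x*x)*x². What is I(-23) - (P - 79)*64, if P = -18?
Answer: 286049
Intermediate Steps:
I(x) = x⁴ (I(x) = x²*x² = x⁴)
I(-23) - (P - 79)*64 = (-23)⁴ - (-18 - 79)*64 = 279841 - (-97)*64 = 279841 - 1*(-6208) = 279841 + 6208 = 286049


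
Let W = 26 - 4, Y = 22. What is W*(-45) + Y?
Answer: -968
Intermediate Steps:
W = 22
W*(-45) + Y = 22*(-45) + 22 = -990 + 22 = -968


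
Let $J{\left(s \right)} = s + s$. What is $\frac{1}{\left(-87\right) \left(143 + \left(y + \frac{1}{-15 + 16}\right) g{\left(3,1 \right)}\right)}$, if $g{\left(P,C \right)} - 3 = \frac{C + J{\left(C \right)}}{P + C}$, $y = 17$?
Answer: $- \frac{2}{36627} \approx -5.4605 \cdot 10^{-5}$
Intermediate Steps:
$J{\left(s \right)} = 2 s$
$g{\left(P,C \right)} = 3 + \frac{3 C}{C + P}$ ($g{\left(P,C \right)} = 3 + \frac{C + 2 C}{P + C} = 3 + \frac{3 C}{C + P}$)
$\frac{1}{\left(-87\right) \left(143 + \left(y + \frac{1}{-15 + 16}\right) g{\left(3,1 \right)}\right)} = \frac{1}{\left(-87\right) \left(143 + \left(17 + \frac{1}{-15 + 16}\right) \frac{3 \left(3 + 2 \cdot 1\right)}{1 + 3}\right)} = \frac{1}{\left(-87\right) \left(143 + \left(17 + 1^{-1}\right) \frac{3 \left(3 + 2\right)}{4}\right)} = \frac{1}{\left(-87\right) \left(143 + \left(17 + 1\right) 3 \cdot \frac{1}{4} \cdot 5\right)} = \frac{1}{\left(-87\right) \left(143 + 18 \cdot \frac{15}{4}\right)} = \frac{1}{\left(-87\right) \left(143 + \frac{135}{2}\right)} = \frac{1}{\left(-87\right) \frac{421}{2}} = \frac{1}{- \frac{36627}{2}} = - \frac{2}{36627}$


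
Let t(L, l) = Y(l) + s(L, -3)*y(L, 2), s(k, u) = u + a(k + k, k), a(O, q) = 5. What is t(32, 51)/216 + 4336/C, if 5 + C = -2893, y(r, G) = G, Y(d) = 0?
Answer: -12847/8694 ≈ -1.4777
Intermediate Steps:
s(k, u) = 5 + u (s(k, u) = u + 5 = 5 + u)
C = -2898 (C = -5 - 2893 = -2898)
t(L, l) = 4 (t(L, l) = 0 + (5 - 3)*2 = 0 + 2*2 = 0 + 4 = 4)
t(32, 51)/216 + 4336/C = 4/216 + 4336/(-2898) = 4*(1/216) + 4336*(-1/2898) = 1/54 - 2168/1449 = -12847/8694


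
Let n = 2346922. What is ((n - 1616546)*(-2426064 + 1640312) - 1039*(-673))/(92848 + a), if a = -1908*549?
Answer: 573893703505/954644 ≈ 6.0116e+5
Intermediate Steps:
a = -1047492
((n - 1616546)*(-2426064 + 1640312) - 1039*(-673))/(92848 + a) = ((2346922 - 1616546)*(-2426064 + 1640312) - 1039*(-673))/(92848 - 1047492) = (730376*(-785752) + 699247)/(-954644) = (-573894402752 + 699247)*(-1/954644) = -573893703505*(-1/954644) = 573893703505/954644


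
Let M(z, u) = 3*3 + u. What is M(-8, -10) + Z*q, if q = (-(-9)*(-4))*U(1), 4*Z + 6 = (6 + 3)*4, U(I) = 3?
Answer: -811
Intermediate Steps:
M(z, u) = 9 + u
Z = 15/2 (Z = -3/2 + ((6 + 3)*4)/4 = -3/2 + (9*4)/4 = -3/2 + (¼)*36 = -3/2 + 9 = 15/2 ≈ 7.5000)
q = -108 (q = -(-9)*(-4)*3 = -3*12*3 = -36*3 = -108)
M(-8, -10) + Z*q = (9 - 10) + (15/2)*(-108) = -1 - 810 = -811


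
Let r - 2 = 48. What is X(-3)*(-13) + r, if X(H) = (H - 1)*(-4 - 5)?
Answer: -418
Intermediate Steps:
r = 50 (r = 2 + 48 = 50)
X(H) = 9 - 9*H (X(H) = (-1 + H)*(-9) = 9 - 9*H)
X(-3)*(-13) + r = (9 - 9*(-3))*(-13) + 50 = (9 + 27)*(-13) + 50 = 36*(-13) + 50 = -468 + 50 = -418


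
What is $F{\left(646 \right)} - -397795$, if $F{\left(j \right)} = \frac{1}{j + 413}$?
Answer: $\frac{421264906}{1059} \approx 3.978 \cdot 10^{5}$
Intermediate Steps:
$F{\left(j \right)} = \frac{1}{413 + j}$
$F{\left(646 \right)} - -397795 = \frac{1}{413 + 646} - -397795 = \frac{1}{1059} + 397795 = \frac{421264906}{1059}$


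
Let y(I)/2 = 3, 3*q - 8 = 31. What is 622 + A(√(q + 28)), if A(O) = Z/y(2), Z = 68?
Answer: 1900/3 ≈ 633.33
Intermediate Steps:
q = 13 (q = 8/3 + (⅓)*31 = 8/3 + 31/3 = 13)
y(I) = 6 (y(I) = 2*3 = 6)
A(O) = 34/3 (A(O) = 68/6 = 68*(⅙) = 34/3)
622 + A(√(q + 28)) = 622 + 34/3 = 1900/3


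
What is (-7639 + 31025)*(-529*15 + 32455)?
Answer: 573424720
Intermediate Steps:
(-7639 + 31025)*(-529*15 + 32455) = 23386*(-7935 + 32455) = 23386*24520 = 573424720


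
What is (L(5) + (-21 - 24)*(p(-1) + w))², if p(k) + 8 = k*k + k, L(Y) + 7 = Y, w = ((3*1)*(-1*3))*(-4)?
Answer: 1592644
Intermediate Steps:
w = 36 (w = (3*(-3))*(-4) = -9*(-4) = 36)
L(Y) = -7 + Y
p(k) = -8 + k + k² (p(k) = -8 + (k*k + k) = -8 + (k² + k) = -8 + (k + k²) = -8 + k + k²)
(L(5) + (-21 - 24)*(p(-1) + w))² = ((-7 + 5) + (-21 - 24)*((-8 - 1 + (-1)²) + 36))² = (-2 - 45*((-8 - 1 + 1) + 36))² = (-2 - 45*(-8 + 36))² = (-2 - 45*28)² = (-2 - 1260)² = (-1262)² = 1592644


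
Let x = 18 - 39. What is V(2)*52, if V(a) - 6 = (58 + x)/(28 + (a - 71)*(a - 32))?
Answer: 328250/1049 ≈ 312.92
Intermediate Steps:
x = -21
V(a) = 6 + 37/(28 + (-71 + a)*(-32 + a)) (V(a) = 6 + (58 - 21)/(28 + (a - 71)*(a - 32)) = 6 + 37/(28 + (-71 + a)*(-32 + a)))
V(2)*52 = ((13837 - 618*2 + 6*2**2)/(2300 + 2**2 - 103*2))*52 = ((13837 - 1236 + 6*4)/(2300 + 4 - 206))*52 = ((13837 - 1236 + 24)/2098)*52 = ((1/2098)*12625)*52 = (12625/2098)*52 = 328250/1049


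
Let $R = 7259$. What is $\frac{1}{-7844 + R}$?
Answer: $- \frac{1}{585} \approx -0.0017094$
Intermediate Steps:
$\frac{1}{-7844 + R} = \frac{1}{-7844 + 7259} = \frac{1}{-585} = - \frac{1}{585}$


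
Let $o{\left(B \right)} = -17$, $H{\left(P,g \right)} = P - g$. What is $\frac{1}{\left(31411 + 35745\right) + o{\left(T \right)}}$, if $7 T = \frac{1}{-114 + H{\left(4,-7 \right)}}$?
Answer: $\frac{1}{67139} \approx 1.4894 \cdot 10^{-5}$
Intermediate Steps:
$T = - \frac{1}{721}$ ($T = \frac{1}{7 \left(-114 + \left(4 - -7\right)\right)} = \frac{1}{7 \left(-114 + \left(4 + 7\right)\right)} = \frac{1}{7 \left(-114 + 11\right)} = \frac{1}{7 \left(-103\right)} = \frac{1}{7} \left(- \frac{1}{103}\right) = - \frac{1}{721} \approx -0.001387$)
$\frac{1}{\left(31411 + 35745\right) + o{\left(T \right)}} = \frac{1}{\left(31411 + 35745\right) - 17} = \frac{1}{67156 - 17} = \frac{1}{67139}$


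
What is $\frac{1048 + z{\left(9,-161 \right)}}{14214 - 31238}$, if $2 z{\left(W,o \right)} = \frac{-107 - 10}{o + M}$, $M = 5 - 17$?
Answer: $- \frac{362725}{5890304} \approx -0.06158$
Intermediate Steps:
$M = -12$
$z{\left(W,o \right)} = - \frac{117}{2 \left(-12 + o\right)}$ ($z{\left(W,o \right)} = \frac{\left(-107 - 10\right) \frac{1}{o - 12}}{2} = \frac{\left(-117\right) \frac{1}{-12 + o}}{2} = - \frac{117}{2 \left(-12 + o\right)}$)
$\frac{1048 + z{\left(9,-161 \right)}}{14214 - 31238} = \frac{1048 - \frac{117}{-24 + 2 \left(-161\right)}}{14214 - 31238} = \frac{1048 - \frac{117}{-24 - 322}}{-17024} = \left(1048 - \frac{117}{-346}\right) \left(- \frac{1}{17024}\right) = \left(1048 - - \frac{117}{346}\right) \left(- \frac{1}{17024}\right) = \left(1048 + \frac{117}{346}\right) \left(- \frac{1}{17024}\right) = \frac{362725}{346} \left(- \frac{1}{17024}\right) = - \frac{362725}{5890304}$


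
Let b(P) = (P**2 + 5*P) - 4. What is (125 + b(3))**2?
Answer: 21025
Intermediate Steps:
b(P) = -4 + P**2 + 5*P
(125 + b(3))**2 = (125 + (-4 + 3**2 + 5*3))**2 = (125 + (-4 + 9 + 15))**2 = (125 + 20)**2 = 145**2 = 21025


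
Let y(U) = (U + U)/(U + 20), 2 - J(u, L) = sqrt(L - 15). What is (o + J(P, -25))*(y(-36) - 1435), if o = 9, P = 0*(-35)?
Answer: -31471/2 + 2861*I*sqrt(10) ≈ -15736.0 + 9047.3*I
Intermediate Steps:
P = 0
J(u, L) = 2 - sqrt(-15 + L) (J(u, L) = 2 - sqrt(L - 15) = 2 - sqrt(-15 + L))
y(U) = 2*U/(20 + U) (y(U) = (2*U)/(20 + U) = 2*U/(20 + U))
(o + J(P, -25))*(y(-36) - 1435) = (9 + (2 - sqrt(-15 - 25)))*(2*(-36)/(20 - 36) - 1435) = (9 + (2 - sqrt(-40)))*(2*(-36)/(-16) - 1435) = (9 + (2 - 2*I*sqrt(10)))*(2*(-36)*(-1/16) - 1435) = (9 + (2 - 2*I*sqrt(10)))*(9/2 - 1435) = (11 - 2*I*sqrt(10))*(-2861/2) = -31471/2 + 2861*I*sqrt(10)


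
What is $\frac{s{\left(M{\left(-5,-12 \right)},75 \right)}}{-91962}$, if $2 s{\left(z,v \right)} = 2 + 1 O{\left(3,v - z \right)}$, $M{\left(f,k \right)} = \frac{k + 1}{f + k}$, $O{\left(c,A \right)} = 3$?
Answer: $- \frac{5}{183924} \approx -2.7185 \cdot 10^{-5}$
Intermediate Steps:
$M{\left(f,k \right)} = \frac{1 + k}{f + k}$
$s{\left(z,v \right)} = \frac{5}{2}$ ($s{\left(z,v \right)} = \frac{2 + 1 \cdot 3}{2} = \frac{2 + 3}{2} = \frac{1}{2} \cdot 5 = \frac{5}{2}$)
$\frac{s{\left(M{\left(-5,-12 \right)},75 \right)}}{-91962} = \frac{5}{2 \left(-91962\right)} = \frac{5}{2} \left(- \frac{1}{91962}\right) = - \frac{5}{183924}$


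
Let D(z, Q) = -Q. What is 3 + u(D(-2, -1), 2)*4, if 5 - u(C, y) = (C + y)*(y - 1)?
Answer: 11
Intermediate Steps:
u(C, y) = 5 - (-1 + y)*(C + y) (u(C, y) = 5 - (C + y)*(y - 1) = 5 - (C + y)*(-1 + y) = 5 - (-1 + y)*(C + y))
3 + u(D(-2, -1), 2)*4 = 3 + (5 - 1*(-1) + 2 - 1*2**2 - 1*(-1*(-1))*2)*4 = 3 + (5 + 1 + 2 - 1*4 - 1*1*2)*4 = 3 + (5 + 1 + 2 - 4 - 2)*4 = 3 + 2*4 = 3 + 8 = 11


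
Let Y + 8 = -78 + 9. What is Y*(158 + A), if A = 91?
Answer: -19173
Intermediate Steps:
Y = -77 (Y = -8 + (-78 + 9) = -8 - 69 = -77)
Y*(158 + A) = -77*(158 + 91) = -77*249 = -19173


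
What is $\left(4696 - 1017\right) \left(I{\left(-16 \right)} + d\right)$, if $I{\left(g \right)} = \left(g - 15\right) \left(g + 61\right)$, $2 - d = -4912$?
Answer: $12946401$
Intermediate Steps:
$d = 4914$ ($d = 2 - -4912 = 2 + 4912 = 4914$)
$I{\left(g \right)} = \left(-15 + g\right) \left(61 + g\right)$
$\left(4696 - 1017\right) \left(I{\left(-16 \right)} + d\right) = \left(4696 - 1017\right) \left(\left(-915 + \left(-16\right)^{2} + 46 \left(-16\right)\right) + 4914\right) = 3679 \left(\left(-915 + 256 - 736\right) + 4914\right) = 3679 \left(-1395 + 4914\right) = 3679 \cdot 3519 = 12946401$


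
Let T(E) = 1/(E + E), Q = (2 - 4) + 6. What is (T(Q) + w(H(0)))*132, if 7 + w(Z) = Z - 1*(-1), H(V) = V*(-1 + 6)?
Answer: -1551/2 ≈ -775.50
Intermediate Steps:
Q = 4 (Q = -2 + 6 = 4)
H(V) = 5*V (H(V) = V*5 = 5*V)
w(Z) = -6 + Z (w(Z) = -7 + (Z - 1*(-1)) = -7 + (Z + 1) = -7 + (1 + Z) = -6 + Z)
T(E) = 1/(2*E)
(T(Q) + w(H(0)))*132 = ((½)/4 + (-6 + 5*0))*132 = ((½)*(¼) + (-6 + 0))*132 = (⅛ - 6)*132 = -47/8*132 = -1551/2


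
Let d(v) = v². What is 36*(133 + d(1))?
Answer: 4824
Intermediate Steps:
36*(133 + d(1)) = 36*(133 + 1²) = 36*(133 + 1) = 36*134 = 4824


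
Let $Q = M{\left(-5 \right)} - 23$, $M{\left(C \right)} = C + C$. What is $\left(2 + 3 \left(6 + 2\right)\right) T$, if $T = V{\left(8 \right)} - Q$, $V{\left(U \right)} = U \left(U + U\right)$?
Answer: $4186$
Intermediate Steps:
$M{\left(C \right)} = 2 C$
$V{\left(U \right)} = 2 U^{2}$ ($V{\left(U \right)} = U 2 U = 2 U^{2}$)
$Q = -33$ ($Q = 2 \left(-5\right) - 23 = -10 - 23 = -33$)
$T = 161$ ($T = 2 \cdot 8^{2} - -33 = 2 \cdot 64 + 33 = 128 + 33 = 161$)
$\left(2 + 3 \left(6 + 2\right)\right) T = \left(2 + 3 \left(6 + 2\right)\right) 161 = \left(2 + 3 \cdot 8\right) 161 = \left(2 + 24\right) 161 = 26 \cdot 161 = 4186$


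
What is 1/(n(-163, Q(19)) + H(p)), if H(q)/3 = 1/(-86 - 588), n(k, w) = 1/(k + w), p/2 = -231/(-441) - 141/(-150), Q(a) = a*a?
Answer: 33363/20 ≈ 1668.2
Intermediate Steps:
Q(a) = a²
p = 1537/525 (p = 2*(-231/(-441) - 141/(-150)) = 2*(-231*(-1/441) - 141*(-1/150)) = 2*(11/21 + 47/50) = 2*(1537/1050) = 1537/525 ≈ 2.9276)
H(q) = -3/674 (H(q) = 3/(-86 - 588) = 3/(-674) = 3*(-1/674) = -3/674)
1/(n(-163, Q(19)) + H(p)) = 1/(1/(-163 + 19²) - 3/674) = 1/(1/(-163 + 361) - 3/674) = 1/(1/198 - 3/674) = 1/(20/33363) = 33363/20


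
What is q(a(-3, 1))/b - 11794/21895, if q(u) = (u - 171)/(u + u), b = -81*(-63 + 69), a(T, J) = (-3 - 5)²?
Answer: -731338387/1362044160 ≈ -0.53694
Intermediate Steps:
a(T, J) = 64 (a(T, J) = (-8)² = 64)
b = -486 (b = -81*6 = -486)
q(u) = (-171 + u)/(2*u) (q(u) = (-171 + u)/((2*u)) = (-171 + u)*(1/(2*u)) = (-171 + u)/(2*u))
q(a(-3, 1))/b - 11794/21895 = ((½)*(-171 + 64)/64)/(-486) - 11794/21895 = ((½)*(1/64)*(-107))*(-1/486) - 11794*1/21895 = -107/128*(-1/486) - 11794/21895 = 107/62208 - 11794/21895 = -731338387/1362044160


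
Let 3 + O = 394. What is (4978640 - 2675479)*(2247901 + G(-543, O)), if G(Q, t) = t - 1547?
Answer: 5174615460945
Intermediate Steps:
O = 391 (O = -3 + 394 = 391)
G(Q, t) = -1547 + t
(4978640 - 2675479)*(2247901 + G(-543, O)) = (4978640 - 2675479)*(2247901 + (-1547 + 391)) = 2303161*(2247901 - 1156) = 2303161*2246745 = 5174615460945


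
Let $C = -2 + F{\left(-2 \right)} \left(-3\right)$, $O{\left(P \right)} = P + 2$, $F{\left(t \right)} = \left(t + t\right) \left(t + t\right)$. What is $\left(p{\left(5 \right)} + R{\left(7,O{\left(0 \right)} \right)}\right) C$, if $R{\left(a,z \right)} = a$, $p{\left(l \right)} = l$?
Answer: $-600$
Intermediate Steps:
$F{\left(t \right)} = 4 t^{2}$ ($F{\left(t \right)} = 2 t 2 t = 4 t^{2}$)
$O{\left(P \right)} = 2 + P$
$C = -50$ ($C = -2 + 4 \left(-2\right)^{2} \left(-3\right) = -2 + 4 \cdot 4 \left(-3\right) = -2 + 16 \left(-3\right) = -2 - 48 = -50$)
$\left(p{\left(5 \right)} + R{\left(7,O{\left(0 \right)} \right)}\right) C = \left(5 + 7\right) \left(-50\right) = 12 \left(-50\right) = -600$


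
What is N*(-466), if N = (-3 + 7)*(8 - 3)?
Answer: -9320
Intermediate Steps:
N = 20 (N = 4*5 = 20)
N*(-466) = 20*(-466) = -9320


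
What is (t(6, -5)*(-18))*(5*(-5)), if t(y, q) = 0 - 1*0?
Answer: 0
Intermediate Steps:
t(y, q) = 0 (t(y, q) = 0 + 0 = 0)
(t(6, -5)*(-18))*(5*(-5)) = (0*(-18))*(5*(-5)) = 0*(-25) = 0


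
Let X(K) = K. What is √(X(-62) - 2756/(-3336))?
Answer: I*√42549846/834 ≈ 7.8214*I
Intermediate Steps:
√(X(-62) - 2756/(-3336)) = √(-62 - 2756/(-3336)) = √(-62 - 2756*(-1/3336)) = √(-62 + 689/834) = √(-51019/834) = I*√42549846/834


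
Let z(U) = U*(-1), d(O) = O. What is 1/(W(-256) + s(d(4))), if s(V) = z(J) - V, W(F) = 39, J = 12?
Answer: 1/23 ≈ 0.043478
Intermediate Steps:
z(U) = -U
s(V) = -12 - V (s(V) = -1*12 - V = -12 - V)
1/(W(-256) + s(d(4))) = 1/(39 + (-12 - 1*4)) = 1/(39 + (-12 - 4)) = 1/(39 - 16) = 1/23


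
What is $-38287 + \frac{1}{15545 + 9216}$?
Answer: $- \frac{948024406}{24761} \approx -38287.0$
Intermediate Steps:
$-38287 + \frac{1}{15545 + 9216} = -38287 + \frac{1}{24761} = - \frac{948024406}{24761}$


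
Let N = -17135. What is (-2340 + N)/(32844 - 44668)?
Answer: 19475/11824 ≈ 1.6471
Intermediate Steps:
(-2340 + N)/(32844 - 44668) = (-2340 - 17135)/(32844 - 44668) = -19475/(-11824) = -19475*(-1/11824) = 19475/11824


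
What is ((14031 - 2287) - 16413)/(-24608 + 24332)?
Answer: 203/12 ≈ 16.917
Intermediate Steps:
((14031 - 2287) - 16413)/(-24608 + 24332) = (11744 - 16413)/(-276) = -4669*(-1/276) = 203/12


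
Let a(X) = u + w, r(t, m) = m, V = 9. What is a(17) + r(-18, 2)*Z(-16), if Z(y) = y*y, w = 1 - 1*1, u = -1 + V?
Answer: 520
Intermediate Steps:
u = 8 (u = -1 + 9 = 8)
w = 0 (w = 1 - 1 = 0)
Z(y) = y²
a(X) = 8 (a(X) = 8 + 0 = 8)
a(17) + r(-18, 2)*Z(-16) = 8 + 2*(-16)² = 8 + 2*256 = 8 + 512 = 520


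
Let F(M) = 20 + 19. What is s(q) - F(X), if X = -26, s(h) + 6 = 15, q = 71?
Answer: -30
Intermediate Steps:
s(h) = 9 (s(h) = -6 + 15 = 9)
F(M) = 39
s(q) - F(X) = 9 - 1*39 = 9 - 39 = -30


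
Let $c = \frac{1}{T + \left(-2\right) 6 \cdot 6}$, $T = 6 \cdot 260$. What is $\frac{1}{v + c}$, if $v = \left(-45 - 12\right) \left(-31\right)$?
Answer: $\frac{1488}{2629297} \approx 0.00056593$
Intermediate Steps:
$T = 1560$
$v = 1767$ ($v = \left(-57\right) \left(-31\right) = 1767$)
$c = \frac{1}{1488}$ ($c = \frac{1}{1560 + \left(-2\right) 6 \cdot 6} = \frac{1}{1560 - 72} = \frac{1}{1488} \approx 0.00067204$)
$\frac{1}{v + c} = \frac{1}{1767 + \frac{1}{1488}} = \frac{1}{\frac{2629297}{1488}} = \frac{1488}{2629297}$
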